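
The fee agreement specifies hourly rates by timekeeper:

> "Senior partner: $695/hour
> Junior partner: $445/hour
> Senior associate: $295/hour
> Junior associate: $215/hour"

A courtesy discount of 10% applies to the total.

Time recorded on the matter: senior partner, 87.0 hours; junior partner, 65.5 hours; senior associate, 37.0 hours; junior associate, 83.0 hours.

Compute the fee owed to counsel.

Senior partner: 87.0 × $695 = $60,465.00
Junior partner: 65.5 × $445 = $29,147.50
Senior associate: 37.0 × $295 = $10,915.00
Junior associate: 83.0 × $215 = $17,845.00
Subtotal: $118,372.50
Less 10% discount: −$11,837.25
Total: $118,372.50 − $11,837.25 = $106,535.25

$106,535.25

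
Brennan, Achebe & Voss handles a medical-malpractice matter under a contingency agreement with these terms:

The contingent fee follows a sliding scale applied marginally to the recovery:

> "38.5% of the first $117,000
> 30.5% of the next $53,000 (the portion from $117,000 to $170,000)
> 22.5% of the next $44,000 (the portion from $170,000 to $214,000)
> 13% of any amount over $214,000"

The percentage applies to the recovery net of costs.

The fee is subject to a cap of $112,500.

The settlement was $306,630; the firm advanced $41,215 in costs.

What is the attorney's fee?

Fee base (net of costs): $306,630 − $41,215 = $265,415
First $117,000 at 38.5% = $45,045.00
Next $53,000 at 30.5% = $16,165.00
Next $44,000 at 22.5% = $9,900.00
Remaining $51,415 at 13% = $6,683.95
Fee: $45,045.00 + $16,165.00 + $9,900.00 + $6,683.95 = $77,793.95
$77,793.95 is under the $112,500 cap.

$77,793.95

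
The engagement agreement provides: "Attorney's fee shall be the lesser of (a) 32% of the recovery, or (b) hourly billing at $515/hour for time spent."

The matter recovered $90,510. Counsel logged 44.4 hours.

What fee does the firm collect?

$22,866.00

(a) 32% of $90,510 = $28,963.20
(b) 44.4 × $515 = $22,866.00
The lesser is (b): $22,866.00.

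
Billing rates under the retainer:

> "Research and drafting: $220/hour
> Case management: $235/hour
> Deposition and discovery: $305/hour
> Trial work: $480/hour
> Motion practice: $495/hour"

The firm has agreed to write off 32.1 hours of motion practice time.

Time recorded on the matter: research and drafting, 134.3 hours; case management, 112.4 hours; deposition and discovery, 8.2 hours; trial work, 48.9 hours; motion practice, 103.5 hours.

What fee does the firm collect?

Research and drafting: 134.3 × $220 = $29,546.00
Case management: 112.4 × $235 = $26,414.00
Deposition and discovery: 8.2 × $305 = $2,501.00
Trial work: 48.9 × $480 = $23,472.00
Motion practice: 103.5 × $495 = $51,232.50
Subtotal: $133,165.50
Write-off: 32.1 × $495 = $15,889.50
Total: $133,165.50 − $15,889.50 = $117,276.00

$117,276.00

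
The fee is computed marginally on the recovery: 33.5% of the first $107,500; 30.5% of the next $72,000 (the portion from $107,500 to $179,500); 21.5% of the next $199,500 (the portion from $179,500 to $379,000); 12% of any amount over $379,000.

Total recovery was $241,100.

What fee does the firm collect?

First $107,500 at 33.5% = $36,012.50
Next $72,000 at 30.5% = $21,960.00
Remaining $61,600 at 21.5% = $13,244.00
Fee: $36,012.50 + $21,960.00 + $13,244.00 = $71,216.50

$71,216.50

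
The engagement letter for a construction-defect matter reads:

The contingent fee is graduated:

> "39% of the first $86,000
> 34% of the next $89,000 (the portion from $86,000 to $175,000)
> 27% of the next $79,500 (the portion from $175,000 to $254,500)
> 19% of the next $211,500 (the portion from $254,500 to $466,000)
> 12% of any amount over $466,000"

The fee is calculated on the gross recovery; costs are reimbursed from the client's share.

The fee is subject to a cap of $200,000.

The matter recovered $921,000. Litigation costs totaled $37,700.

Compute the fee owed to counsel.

$180,050.00

Fee base is the gross recovery, $921,000; costs are reimbursed separately.
First $86,000 at 39% = $33,540.00
Next $89,000 at 34% = $30,260.00
Next $79,500 at 27% = $21,465.00
Next $211,500 at 19% = $40,185.00
Remaining $455,000 at 12% = $54,600.00
Fee: $33,540.00 + $30,260.00 + $21,465.00 + $40,185.00 + $54,600.00 = $180,050.00
$180,050.00 is under the $200,000 cap.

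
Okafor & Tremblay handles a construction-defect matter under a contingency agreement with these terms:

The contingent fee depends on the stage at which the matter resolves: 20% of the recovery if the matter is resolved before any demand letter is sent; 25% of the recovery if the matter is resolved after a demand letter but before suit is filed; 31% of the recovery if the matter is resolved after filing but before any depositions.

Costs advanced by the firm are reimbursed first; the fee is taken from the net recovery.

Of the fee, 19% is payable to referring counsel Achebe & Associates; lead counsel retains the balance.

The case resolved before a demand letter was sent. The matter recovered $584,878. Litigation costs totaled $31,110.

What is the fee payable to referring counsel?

Fee base (net of costs): $584,878 − $31,110 = $553,768
The matter resolved before a demand letter was sent, so the 20% rate applies.
$553,768 × 20% = $110,753.60
Referral share: 19% of $110,753.60 = $21,043.18; lead counsel retains $110,753.60 − $21,043.18 = $89,710.42.

$21,043.18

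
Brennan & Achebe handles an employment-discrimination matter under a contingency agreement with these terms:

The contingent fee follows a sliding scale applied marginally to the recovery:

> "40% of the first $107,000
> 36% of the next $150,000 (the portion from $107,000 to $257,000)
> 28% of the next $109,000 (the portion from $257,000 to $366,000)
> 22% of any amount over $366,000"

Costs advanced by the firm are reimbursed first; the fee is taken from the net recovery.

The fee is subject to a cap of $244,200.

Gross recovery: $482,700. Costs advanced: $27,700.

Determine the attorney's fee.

Fee base (net of costs): $482,700 − $27,700 = $455,000
First $107,000 at 40% = $42,800.00
Next $150,000 at 36% = $54,000.00
Next $109,000 at 28% = $30,520.00
Remaining $89,000 at 22% = $19,580.00
Fee: $42,800.00 + $54,000.00 + $30,520.00 + $19,580.00 = $146,900.00
$146,900.00 is under the $244,200 cap.

$146,900.00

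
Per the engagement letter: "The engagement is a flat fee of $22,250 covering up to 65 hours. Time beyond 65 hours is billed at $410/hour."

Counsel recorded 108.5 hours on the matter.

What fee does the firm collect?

Flat fee: $22,250.00
Excess hours: 108.5 − 65 = 43.5
Overrun: 43.5 × $410 = $17,835.00
Total: $22,250.00 + $17,835.00 = $40,085.00

$40,085.00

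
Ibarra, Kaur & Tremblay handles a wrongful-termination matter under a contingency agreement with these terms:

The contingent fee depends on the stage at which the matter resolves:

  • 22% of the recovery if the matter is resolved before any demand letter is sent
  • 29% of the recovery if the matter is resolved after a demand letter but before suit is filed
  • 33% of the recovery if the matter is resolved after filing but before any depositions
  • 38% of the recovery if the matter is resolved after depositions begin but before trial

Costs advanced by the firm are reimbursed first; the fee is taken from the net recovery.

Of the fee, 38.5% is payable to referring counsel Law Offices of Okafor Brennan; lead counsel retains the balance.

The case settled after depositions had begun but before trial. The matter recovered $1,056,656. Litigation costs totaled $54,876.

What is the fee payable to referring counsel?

$146,560.41

Fee base (net of costs): $1,056,656 − $54,876 = $1,001,780
The matter settled after depositions had begun but before trial, so the 38% rate applies.
$1,001,780 × 38% = $380,676.40
Referral share: 38.5% of $380,676.40 = $146,560.41; lead counsel retains $380,676.40 − $146,560.41 = $234,115.99.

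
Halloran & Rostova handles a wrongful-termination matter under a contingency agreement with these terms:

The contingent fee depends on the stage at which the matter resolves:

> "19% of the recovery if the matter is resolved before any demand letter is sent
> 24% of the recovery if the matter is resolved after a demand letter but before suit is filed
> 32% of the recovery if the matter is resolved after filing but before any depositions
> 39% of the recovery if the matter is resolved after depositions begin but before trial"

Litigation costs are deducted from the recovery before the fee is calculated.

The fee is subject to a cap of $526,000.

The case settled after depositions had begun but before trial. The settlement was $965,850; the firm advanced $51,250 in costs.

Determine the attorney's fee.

Fee base (net of costs): $965,850 − $51,250 = $914,600
The matter settled after depositions had begun but before trial, so the 39% rate applies.
$914,600 × 39% = $356,694.00
$356,694.00 is under the $526,000 cap.

$356,694.00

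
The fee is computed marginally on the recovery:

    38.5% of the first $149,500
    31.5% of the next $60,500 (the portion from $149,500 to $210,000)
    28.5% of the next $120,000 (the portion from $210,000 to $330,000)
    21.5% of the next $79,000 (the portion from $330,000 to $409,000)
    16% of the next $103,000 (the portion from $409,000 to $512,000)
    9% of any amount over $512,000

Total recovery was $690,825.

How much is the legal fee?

$160,374.25

First $149,500 at 38.5% = $57,557.50
Next $60,500 at 31.5% = $19,057.50
Next $120,000 at 28.5% = $34,200.00
Next $79,000 at 21.5% = $16,985.00
Next $103,000 at 16% = $16,480.00
Remaining $178,825 at 9% = $16,094.25
Fee: $57,557.50 + $19,057.50 + $34,200.00 + $16,985.00 + $16,480.00 + $16,094.25 = $160,374.25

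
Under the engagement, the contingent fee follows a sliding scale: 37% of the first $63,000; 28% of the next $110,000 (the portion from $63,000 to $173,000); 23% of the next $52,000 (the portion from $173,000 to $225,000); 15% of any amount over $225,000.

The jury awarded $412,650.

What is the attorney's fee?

$94,217.50

First $63,000 at 37% = $23,310.00
Next $110,000 at 28% = $30,800.00
Next $52,000 at 23% = $11,960.00
Remaining $187,650 at 15% = $28,147.50
Fee: $23,310.00 + $30,800.00 + $11,960.00 + $28,147.50 = $94,217.50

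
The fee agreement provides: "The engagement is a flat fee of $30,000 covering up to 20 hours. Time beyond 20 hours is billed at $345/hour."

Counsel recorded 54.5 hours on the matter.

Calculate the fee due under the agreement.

Flat fee: $30,000.00
Excess hours: 54.5 − 20 = 34.5
Overrun: 34.5 × $345 = $11,902.50
Total: $30,000.00 + $11,902.50 = $41,902.50

$41,902.50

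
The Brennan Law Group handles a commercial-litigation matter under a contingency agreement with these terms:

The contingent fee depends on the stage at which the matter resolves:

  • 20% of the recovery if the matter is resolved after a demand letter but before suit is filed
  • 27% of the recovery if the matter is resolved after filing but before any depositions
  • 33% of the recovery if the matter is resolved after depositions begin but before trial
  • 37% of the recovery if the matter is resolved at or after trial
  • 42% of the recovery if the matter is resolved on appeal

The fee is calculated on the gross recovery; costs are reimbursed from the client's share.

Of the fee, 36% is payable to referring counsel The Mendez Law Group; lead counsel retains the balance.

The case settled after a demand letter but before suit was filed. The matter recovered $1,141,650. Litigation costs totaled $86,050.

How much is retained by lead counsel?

Fee base is the gross recovery, $1,141,650; costs are reimbursed separately.
The matter settled after a demand letter but before suit was filed, so the 20% rate applies.
$1,141,650 × 20% = $228,330.00
Referral share: 36% of $228,330.00 = $82,198.80; lead counsel retains $228,330.00 − $82,198.80 = $146,131.20.

$146,131.20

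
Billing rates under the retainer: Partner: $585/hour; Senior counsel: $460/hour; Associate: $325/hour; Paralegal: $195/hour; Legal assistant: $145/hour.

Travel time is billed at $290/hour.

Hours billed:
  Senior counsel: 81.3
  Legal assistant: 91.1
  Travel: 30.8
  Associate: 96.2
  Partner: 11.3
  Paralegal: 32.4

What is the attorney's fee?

$103,733.00

Partner: 11.3 × $585 = $6,610.50
Senior counsel: 81.3 × $460 = $37,398.00
Associate: 96.2 × $325 = $31,265.00
Paralegal: 32.4 × $195 = $6,318.00
Legal assistant: 91.1 × $145 = $13,209.50
Subtotal: $6,610.50 + $37,398.00 + $31,265.00 + $6,318.00 + $13,209.50 = $94,801.00
Travel: 30.8 × $290 = $8,932.00
Total: $94,801.00 + $8,932.00 = $103,733.00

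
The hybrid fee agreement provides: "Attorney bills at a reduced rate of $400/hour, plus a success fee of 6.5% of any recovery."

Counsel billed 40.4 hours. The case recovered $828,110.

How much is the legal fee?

Hourly: 40.4 × $400 = $16,160.00
Success fee: 6.5% of $828,110 = $53,827.15
Total: $16,160.00 + $53,827.15 = $69,987.15

$69,987.15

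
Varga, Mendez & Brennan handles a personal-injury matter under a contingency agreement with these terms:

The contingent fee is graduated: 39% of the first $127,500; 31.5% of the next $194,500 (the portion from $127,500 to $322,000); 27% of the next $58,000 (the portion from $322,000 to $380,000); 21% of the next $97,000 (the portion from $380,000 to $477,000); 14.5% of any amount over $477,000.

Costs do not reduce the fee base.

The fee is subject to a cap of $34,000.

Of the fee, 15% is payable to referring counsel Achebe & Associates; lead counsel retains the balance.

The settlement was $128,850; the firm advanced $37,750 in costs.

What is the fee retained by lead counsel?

Fee base is the gross recovery, $128,850; costs are reimbursed separately.
First $127,500 at 39% = $49,725.00
Remaining $1,350 at 31.5% = $425.25
Fee: $49,725.00 + $425.25 = $50,150.25
$50,150.25 exceeds the $34,000 cap, so the fee is capped at $34,000.00.
Referral share: 15% of $34,000.00 = $5,100.00; lead counsel retains $34,000.00 − $5,100.00 = $28,900.00.

$28,900.00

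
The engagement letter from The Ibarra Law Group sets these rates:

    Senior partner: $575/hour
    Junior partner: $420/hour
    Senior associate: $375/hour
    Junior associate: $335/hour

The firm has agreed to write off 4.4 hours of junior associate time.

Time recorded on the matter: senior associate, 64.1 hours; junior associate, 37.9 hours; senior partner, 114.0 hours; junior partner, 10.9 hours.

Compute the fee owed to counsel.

Senior partner: 114.0 × $575 = $65,550.00
Junior partner: 10.9 × $420 = $4,578.00
Senior associate: 64.1 × $375 = $24,037.50
Junior associate: 37.9 × $335 = $12,696.50
Subtotal: $106,862.00
Write-off: 4.4 × $335 = $1,474.00
Total: $106,862.00 − $1,474.00 = $105,388.00

$105,388.00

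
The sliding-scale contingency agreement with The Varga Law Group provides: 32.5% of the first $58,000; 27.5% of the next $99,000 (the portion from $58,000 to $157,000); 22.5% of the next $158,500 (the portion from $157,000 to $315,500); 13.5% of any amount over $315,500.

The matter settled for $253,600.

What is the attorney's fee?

First $58,000 at 32.5% = $18,850.00
Next $99,000 at 27.5% = $27,225.00
Remaining $96,600 at 22.5% = $21,735.00
Fee: $18,850.00 + $27,225.00 + $21,735.00 = $67,810.00

$67,810.00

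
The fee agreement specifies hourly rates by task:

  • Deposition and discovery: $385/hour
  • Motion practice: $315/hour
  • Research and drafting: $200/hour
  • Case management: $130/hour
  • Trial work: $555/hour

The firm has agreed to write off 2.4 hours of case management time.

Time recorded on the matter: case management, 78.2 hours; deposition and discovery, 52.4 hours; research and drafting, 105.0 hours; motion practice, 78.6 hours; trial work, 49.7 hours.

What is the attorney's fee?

Deposition and discovery: 52.4 × $385 = $20,174.00
Motion practice: 78.6 × $315 = $24,759.00
Research and drafting: 105.0 × $200 = $21,000.00
Case management: 78.2 × $130 = $10,166.00
Trial work: 49.7 × $555 = $27,583.50
Subtotal: $103,682.50
Write-off: 2.4 × $130 = $312.00
Total: $103,682.50 − $312.00 = $103,370.50

$103,370.50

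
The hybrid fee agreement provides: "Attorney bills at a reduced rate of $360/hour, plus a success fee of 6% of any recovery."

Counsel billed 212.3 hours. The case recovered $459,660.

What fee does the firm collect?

$104,007.60

Hourly: 212.3 × $360 = $76,428.00
Success fee: 6% of $459,660 = $27,579.60
Total: $76,428.00 + $27,579.60 = $104,007.60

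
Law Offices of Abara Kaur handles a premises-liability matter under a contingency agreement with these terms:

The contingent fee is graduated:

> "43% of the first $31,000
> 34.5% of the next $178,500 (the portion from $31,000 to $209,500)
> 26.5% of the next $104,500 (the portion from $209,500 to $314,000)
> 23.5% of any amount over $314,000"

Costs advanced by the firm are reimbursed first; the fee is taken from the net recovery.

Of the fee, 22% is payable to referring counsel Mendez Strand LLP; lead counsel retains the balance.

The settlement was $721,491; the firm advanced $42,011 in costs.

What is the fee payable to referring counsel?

$41,468.42

Fee base (net of costs): $721,491 − $42,011 = $679,480
First $31,000 at 43% = $13,330.00
Next $178,500 at 34.5% = $61,582.50
Next $104,500 at 26.5% = $27,692.50
Remaining $365,480 at 23.5% = $85,887.80
Fee: $13,330.00 + $61,582.50 + $27,692.50 + $85,887.80 = $188,492.80
Referral share: 22% of $188,492.80 = $41,468.42; lead counsel retains $188,492.80 − $41,468.42 = $147,024.38.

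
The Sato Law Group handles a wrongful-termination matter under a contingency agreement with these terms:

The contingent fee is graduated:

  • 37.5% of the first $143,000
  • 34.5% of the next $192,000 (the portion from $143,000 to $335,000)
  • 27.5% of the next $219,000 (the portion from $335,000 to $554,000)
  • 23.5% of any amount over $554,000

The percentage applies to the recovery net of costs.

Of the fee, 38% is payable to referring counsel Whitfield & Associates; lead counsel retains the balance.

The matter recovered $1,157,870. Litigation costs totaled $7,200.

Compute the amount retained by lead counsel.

$198,590.62

Fee base (net of costs): $1,157,870 − $7,200 = $1,150,670
First $143,000 at 37.5% = $53,625.00
Next $192,000 at 34.5% = $66,240.00
Next $219,000 at 27.5% = $60,225.00
Remaining $596,670 at 23.5% = $140,217.45
Fee: $53,625.00 + $66,240.00 + $60,225.00 + $140,217.45 = $320,307.45
Referral share: 38% of $320,307.45 = $121,716.83; lead counsel retains $320,307.45 − $121,716.83 = $198,590.62.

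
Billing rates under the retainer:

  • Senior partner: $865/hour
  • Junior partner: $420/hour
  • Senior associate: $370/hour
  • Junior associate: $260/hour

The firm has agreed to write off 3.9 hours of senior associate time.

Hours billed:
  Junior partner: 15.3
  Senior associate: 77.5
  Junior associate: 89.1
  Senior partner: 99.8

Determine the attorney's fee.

$143,151.00

Senior partner: 99.8 × $865 = $86,327.00
Junior partner: 15.3 × $420 = $6,426.00
Senior associate: 77.5 × $370 = $28,675.00
Junior associate: 89.1 × $260 = $23,166.00
Subtotal: $144,594.00
Write-off: 3.9 × $370 = $1,443.00
Total: $144,594.00 − $1,443.00 = $143,151.00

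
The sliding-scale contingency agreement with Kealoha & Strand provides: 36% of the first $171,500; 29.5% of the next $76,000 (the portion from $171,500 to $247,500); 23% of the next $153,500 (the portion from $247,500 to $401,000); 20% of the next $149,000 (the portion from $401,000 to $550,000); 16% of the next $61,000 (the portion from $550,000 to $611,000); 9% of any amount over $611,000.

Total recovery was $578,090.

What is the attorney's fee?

$153,759.40

First $171,500 at 36% = $61,740.00
Next $76,000 at 29.5% = $22,420.00
Next $153,500 at 23% = $35,305.00
Next $149,000 at 20% = $29,800.00
Remaining $28,090 at 16% = $4,494.40
Fee: $61,740.00 + $22,420.00 + $35,305.00 + $29,800.00 + $4,494.40 = $153,759.40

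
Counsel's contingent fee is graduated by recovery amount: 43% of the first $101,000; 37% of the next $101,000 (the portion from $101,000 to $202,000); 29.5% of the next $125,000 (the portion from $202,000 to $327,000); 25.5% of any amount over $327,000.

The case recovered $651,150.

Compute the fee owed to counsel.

First $101,000 at 43% = $43,430.00
Next $101,000 at 37% = $37,370.00
Next $125,000 at 29.5% = $36,875.00
Remaining $324,150 at 25.5% = $82,658.25
Fee: $43,430.00 + $37,370.00 + $36,875.00 + $82,658.25 = $200,333.25

$200,333.25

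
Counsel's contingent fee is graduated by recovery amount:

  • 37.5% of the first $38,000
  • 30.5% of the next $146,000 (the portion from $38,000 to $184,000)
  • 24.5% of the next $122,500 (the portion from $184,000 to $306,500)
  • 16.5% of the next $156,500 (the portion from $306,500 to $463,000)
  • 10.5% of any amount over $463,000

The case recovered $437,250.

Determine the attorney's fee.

$110,366.25

First $38,000 at 37.5% = $14,250.00
Next $146,000 at 30.5% = $44,530.00
Next $122,500 at 24.5% = $30,012.50
Remaining $130,750 at 16.5% = $21,573.75
Fee: $14,250.00 + $44,530.00 + $30,012.50 + $21,573.75 = $110,366.25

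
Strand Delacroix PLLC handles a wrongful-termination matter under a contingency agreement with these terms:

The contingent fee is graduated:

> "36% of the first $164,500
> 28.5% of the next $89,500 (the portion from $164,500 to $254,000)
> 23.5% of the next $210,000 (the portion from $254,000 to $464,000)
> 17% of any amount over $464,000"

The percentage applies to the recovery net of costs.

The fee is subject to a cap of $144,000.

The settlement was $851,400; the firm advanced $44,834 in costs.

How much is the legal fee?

Fee base (net of costs): $851,400 − $44,834 = $806,566
First $164,500 at 36% = $59,220.00
Next $89,500 at 28.5% = $25,507.50
Next $210,000 at 23.5% = $49,350.00
Remaining $342,566 at 17% = $58,236.22
Fee: $59,220.00 + $25,507.50 + $49,350.00 + $58,236.22 = $192,313.72
$192,313.72 exceeds the $144,000 cap, so the fee is capped at $144,000.00.

$144,000.00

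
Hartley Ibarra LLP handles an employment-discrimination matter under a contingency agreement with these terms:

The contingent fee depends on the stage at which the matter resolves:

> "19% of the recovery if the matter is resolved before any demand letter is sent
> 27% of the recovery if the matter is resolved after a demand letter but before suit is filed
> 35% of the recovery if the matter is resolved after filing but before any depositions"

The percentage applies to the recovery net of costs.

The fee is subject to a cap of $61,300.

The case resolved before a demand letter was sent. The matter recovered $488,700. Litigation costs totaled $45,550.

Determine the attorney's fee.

Fee base (net of costs): $488,700 − $45,550 = $443,150
The matter resolved before a demand letter was sent, so the 19% rate applies.
$443,150 × 19% = $84,198.50
$84,198.50 exceeds the $61,300 cap, so the fee is capped at $61,300.00.

$61,300.00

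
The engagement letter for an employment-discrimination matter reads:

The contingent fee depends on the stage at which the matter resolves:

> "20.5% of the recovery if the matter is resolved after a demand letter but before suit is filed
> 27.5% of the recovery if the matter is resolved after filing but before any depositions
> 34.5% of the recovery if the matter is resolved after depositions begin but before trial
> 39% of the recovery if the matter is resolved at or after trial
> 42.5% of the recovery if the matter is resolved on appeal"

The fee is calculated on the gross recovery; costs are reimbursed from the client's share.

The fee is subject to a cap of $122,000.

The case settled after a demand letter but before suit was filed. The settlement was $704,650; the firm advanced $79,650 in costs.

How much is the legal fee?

Fee base is the gross recovery, $704,650; costs are reimbursed separately.
The matter settled after a demand letter but before suit was filed, so the 20.5% rate applies.
$704,650 × 20.5% = $144,453.25
$144,453.25 exceeds the $122,000 cap, so the fee is capped at $122,000.00.

$122,000.00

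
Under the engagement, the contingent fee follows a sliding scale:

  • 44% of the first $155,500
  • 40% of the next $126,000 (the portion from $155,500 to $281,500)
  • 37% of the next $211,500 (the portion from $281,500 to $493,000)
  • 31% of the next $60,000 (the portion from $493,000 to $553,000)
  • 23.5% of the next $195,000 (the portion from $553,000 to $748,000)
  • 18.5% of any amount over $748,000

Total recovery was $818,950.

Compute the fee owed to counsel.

First $155,500 at 44% = $68,420.00
Next $126,000 at 40% = $50,400.00
Next $211,500 at 37% = $78,255.00
Next $60,000 at 31% = $18,600.00
Next $195,000 at 23.5% = $45,825.00
Remaining $70,950 at 18.5% = $13,125.75
Fee: $68,420.00 + $50,400.00 + $78,255.00 + $18,600.00 + $45,825.00 + $13,125.75 = $274,625.75

$274,625.75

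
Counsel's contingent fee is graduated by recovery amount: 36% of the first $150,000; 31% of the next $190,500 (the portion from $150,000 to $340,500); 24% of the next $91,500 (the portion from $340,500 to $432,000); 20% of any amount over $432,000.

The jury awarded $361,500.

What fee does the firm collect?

$118,095.00

First $150,000 at 36% = $54,000.00
Next $190,500 at 31% = $59,055.00
Remaining $21,000 at 24% = $5,040.00
Fee: $54,000.00 + $59,055.00 + $5,040.00 = $118,095.00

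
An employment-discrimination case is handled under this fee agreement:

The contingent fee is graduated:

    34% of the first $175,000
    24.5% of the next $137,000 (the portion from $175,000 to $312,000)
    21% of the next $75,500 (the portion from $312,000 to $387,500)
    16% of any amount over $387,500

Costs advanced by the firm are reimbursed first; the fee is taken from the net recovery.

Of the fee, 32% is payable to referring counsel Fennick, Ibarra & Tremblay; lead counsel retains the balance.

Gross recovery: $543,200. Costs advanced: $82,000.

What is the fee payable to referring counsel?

Fee base (net of costs): $543,200 − $82,000 = $461,200
First $175,000 at 34% = $59,500.00
Next $137,000 at 24.5% = $33,565.00
Next $75,500 at 21% = $15,855.00
Remaining $73,700 at 16% = $11,792.00
Fee: $59,500.00 + $33,565.00 + $15,855.00 + $11,792.00 = $120,712.00
Referral share: 32% of $120,712.00 = $38,627.84; lead counsel retains $120,712.00 − $38,627.84 = $82,084.16.

$38,627.84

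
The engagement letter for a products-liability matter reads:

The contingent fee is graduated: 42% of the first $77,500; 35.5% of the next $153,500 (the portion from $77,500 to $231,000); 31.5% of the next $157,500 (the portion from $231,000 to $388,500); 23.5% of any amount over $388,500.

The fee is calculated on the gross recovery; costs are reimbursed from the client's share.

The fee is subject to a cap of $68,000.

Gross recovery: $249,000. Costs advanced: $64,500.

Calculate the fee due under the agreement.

Fee base is the gross recovery, $249,000; costs are reimbursed separately.
First $77,500 at 42% = $32,550.00
Next $153,500 at 35.5% = $54,492.50
Remaining $18,000 at 31.5% = $5,670.00
Fee: $32,550.00 + $54,492.50 + $5,670.00 = $92,712.50
$92,712.50 exceeds the $68,000 cap, so the fee is capped at $68,000.00.

$68,000.00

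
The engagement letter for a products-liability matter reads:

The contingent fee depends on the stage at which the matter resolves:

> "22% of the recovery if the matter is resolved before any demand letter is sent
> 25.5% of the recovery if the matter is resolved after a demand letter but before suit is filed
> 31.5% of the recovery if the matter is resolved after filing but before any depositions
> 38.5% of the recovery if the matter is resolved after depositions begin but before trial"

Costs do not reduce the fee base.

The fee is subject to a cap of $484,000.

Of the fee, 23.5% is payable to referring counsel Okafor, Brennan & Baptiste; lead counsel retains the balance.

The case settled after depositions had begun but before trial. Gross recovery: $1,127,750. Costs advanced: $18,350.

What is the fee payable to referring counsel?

Fee base is the gross recovery, $1,127,750; costs are reimbursed separately.
The matter settled after depositions had begun but before trial, so the 38.5% rate applies.
$1,127,750 × 38.5% = $434,183.75
$434,183.75 is under the $484,000 cap.
Referral share: 23.5% of $434,183.75 = $102,033.18; lead counsel retains $434,183.75 − $102,033.18 = $332,150.57.

$102,033.18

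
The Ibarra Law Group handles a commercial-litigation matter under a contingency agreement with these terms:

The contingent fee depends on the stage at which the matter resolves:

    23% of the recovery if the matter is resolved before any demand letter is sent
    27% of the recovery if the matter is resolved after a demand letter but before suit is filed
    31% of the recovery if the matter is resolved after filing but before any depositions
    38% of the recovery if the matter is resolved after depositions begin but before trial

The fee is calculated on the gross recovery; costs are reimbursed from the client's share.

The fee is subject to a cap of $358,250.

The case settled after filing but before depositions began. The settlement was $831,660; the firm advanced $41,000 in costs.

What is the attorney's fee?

Fee base is the gross recovery, $831,660; costs are reimbursed separately.
The matter settled after filing but before depositions began, so the 31% rate applies.
$831,660 × 31% = $257,814.60
$257,814.60 is under the $358,250 cap.

$257,814.60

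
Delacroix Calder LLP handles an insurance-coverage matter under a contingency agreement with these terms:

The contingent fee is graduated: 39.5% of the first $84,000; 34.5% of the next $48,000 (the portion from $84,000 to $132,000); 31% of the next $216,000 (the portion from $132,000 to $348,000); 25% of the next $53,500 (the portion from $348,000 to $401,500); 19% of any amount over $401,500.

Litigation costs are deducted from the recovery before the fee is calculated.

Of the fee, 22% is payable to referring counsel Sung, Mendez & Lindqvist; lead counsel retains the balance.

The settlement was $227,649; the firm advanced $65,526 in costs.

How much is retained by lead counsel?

$46,080.94

Fee base (net of costs): $227,649 − $65,526 = $162,123
First $84,000 at 39.5% = $33,180.00
Next $48,000 at 34.5% = $16,560.00
Remaining $30,123 at 31% = $9,338.13
Fee: $33,180.00 + $16,560.00 + $9,338.13 = $59,078.13
Referral share: 22% of $59,078.13 = $12,997.19; lead counsel retains $59,078.13 − $12,997.19 = $46,080.94.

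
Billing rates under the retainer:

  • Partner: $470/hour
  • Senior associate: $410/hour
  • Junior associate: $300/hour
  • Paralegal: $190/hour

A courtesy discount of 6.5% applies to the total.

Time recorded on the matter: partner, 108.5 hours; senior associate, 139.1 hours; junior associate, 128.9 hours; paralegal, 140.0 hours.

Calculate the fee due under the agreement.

$162,031.76

Partner: 108.5 × $470 = $50,995.00
Senior associate: 139.1 × $410 = $57,031.00
Junior associate: 128.9 × $300 = $38,670.00
Paralegal: 140.0 × $190 = $26,600.00
Subtotal: $173,296.00
Less 6.5% discount: −$11,264.24
Total: $173,296.00 − $11,264.24 = $162,031.76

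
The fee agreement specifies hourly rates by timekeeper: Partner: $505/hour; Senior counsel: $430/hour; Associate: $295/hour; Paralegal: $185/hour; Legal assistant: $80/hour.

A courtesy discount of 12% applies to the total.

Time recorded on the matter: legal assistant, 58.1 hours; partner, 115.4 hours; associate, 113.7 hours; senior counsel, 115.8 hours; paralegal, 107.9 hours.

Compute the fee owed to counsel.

Partner: 115.4 × $505 = $58,277.00
Senior counsel: 115.8 × $430 = $49,794.00
Associate: 113.7 × $295 = $33,541.50
Paralegal: 107.9 × $185 = $19,961.50
Legal assistant: 58.1 × $80 = $4,648.00
Subtotal: $166,222.00
Less 12% discount: −$19,946.64
Total: $166,222.00 − $19,946.64 = $146,275.36

$146,275.36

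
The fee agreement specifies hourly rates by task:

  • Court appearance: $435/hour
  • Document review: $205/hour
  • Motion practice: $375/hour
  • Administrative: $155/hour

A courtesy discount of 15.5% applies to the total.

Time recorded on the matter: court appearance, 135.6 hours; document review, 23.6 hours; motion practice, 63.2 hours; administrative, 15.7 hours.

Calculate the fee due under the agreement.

$76,014.09

Court appearance: 135.6 × $435 = $58,986.00
Document review: 23.6 × $205 = $4,838.00
Motion practice: 63.2 × $375 = $23,700.00
Administrative: 15.7 × $155 = $2,433.50
Subtotal: $89,957.50
Less 15.5% discount: −$13,943.41
Total: $89,957.50 − $13,943.41 = $76,014.09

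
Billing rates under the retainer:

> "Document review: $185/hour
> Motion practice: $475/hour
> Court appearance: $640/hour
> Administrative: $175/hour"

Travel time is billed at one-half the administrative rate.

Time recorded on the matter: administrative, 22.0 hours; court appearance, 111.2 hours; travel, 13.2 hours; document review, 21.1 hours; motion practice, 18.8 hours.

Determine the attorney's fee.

Document review: 21.1 × $185 = $3,903.50
Motion practice: 18.8 × $475 = $8,930.00
Court appearance: 111.2 × $640 = $71,168.00
Administrative: 22.0 × $175 = $3,850.00
Subtotal: $3,903.50 + $8,930.00 + $71,168.00 + $3,850.00 = $87,851.50
Travel: 13.2 × ($175 ÷ 2) = 13.2 × $87.50 = $1,155.00
Total: $87,851.50 + $1,155.00 = $89,006.50

$89,006.50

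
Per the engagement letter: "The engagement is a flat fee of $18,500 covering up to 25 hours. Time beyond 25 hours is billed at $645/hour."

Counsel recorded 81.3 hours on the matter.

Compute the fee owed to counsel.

$54,813.50

Flat fee: $18,500.00
Excess hours: 81.3 − 25 = 56.3
Overrun: 56.3 × $645 = $36,313.50
Total: $18,500.00 + $36,313.50 = $54,813.50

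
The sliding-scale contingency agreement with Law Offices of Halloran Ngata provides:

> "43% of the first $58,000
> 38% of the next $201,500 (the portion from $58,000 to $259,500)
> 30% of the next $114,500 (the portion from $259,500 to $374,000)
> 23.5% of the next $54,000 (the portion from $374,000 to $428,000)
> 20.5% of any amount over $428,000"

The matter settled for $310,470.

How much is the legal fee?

$116,801.00

First $58,000 at 43% = $24,940.00
Next $201,500 at 38% = $76,570.00
Remaining $50,970 at 30% = $15,291.00
Fee: $24,940.00 + $76,570.00 + $15,291.00 = $116,801.00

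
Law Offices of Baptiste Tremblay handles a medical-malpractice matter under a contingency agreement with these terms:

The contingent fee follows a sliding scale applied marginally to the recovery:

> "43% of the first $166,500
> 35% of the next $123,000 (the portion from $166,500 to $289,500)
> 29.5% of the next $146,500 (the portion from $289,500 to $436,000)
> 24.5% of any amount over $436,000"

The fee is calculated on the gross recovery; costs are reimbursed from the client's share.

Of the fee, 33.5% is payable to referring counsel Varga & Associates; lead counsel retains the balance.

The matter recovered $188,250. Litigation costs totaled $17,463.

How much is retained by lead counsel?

Fee base is the gross recovery, $188,250; costs are reimbursed separately.
First $166,500 at 43% = $71,595.00
Remaining $21,750 at 35% = $7,612.50
Fee: $71,595.00 + $7,612.50 = $79,207.50
Referral share: 33.5% of $79,207.50 = $26,534.51; lead counsel retains $79,207.50 − $26,534.51 = $52,672.99.

$52,672.99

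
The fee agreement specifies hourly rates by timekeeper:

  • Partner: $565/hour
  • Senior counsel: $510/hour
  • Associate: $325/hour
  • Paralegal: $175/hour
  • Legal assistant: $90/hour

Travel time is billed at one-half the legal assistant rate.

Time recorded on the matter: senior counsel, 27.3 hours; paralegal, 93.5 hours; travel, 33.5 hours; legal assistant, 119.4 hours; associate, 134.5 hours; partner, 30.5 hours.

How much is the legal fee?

$103,484.00

Partner: 30.5 × $565 = $17,232.50
Senior counsel: 27.3 × $510 = $13,923.00
Associate: 134.5 × $325 = $43,712.50
Paralegal: 93.5 × $175 = $16,362.50
Legal assistant: 119.4 × $90 = $10,746.00
Subtotal: $17,232.50 + $13,923.00 + $43,712.50 + $16,362.50 + $10,746.00 = $101,976.50
Travel: 33.5 × ($90 ÷ 2) = 33.5 × $45.00 = $1,507.50
Total: $101,976.50 + $1,507.50 = $103,484.00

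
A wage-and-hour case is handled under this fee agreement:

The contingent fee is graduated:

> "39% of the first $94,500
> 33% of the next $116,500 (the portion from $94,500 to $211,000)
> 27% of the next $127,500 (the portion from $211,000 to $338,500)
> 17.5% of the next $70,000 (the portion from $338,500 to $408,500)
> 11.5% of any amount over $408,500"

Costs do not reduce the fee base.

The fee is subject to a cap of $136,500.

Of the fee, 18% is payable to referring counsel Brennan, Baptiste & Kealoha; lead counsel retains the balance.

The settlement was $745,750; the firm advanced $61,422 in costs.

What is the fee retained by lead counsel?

Fee base is the gross recovery, $745,750; costs are reimbursed separately.
First $94,500 at 39% = $36,855.00
Next $116,500 at 33% = $38,445.00
Next $127,500 at 27% = $34,425.00
Next $70,000 at 17.5% = $12,250.00
Remaining $337,250 at 11.5% = $38,783.75
Fee: $36,855.00 + $38,445.00 + $34,425.00 + $12,250.00 + $38,783.75 = $160,758.75
$160,758.75 exceeds the $136,500 cap, so the fee is capped at $136,500.00.
Referral share: 18% of $136,500.00 = $24,570.00; lead counsel retains $136,500.00 − $24,570.00 = $111,930.00.

$111,930.00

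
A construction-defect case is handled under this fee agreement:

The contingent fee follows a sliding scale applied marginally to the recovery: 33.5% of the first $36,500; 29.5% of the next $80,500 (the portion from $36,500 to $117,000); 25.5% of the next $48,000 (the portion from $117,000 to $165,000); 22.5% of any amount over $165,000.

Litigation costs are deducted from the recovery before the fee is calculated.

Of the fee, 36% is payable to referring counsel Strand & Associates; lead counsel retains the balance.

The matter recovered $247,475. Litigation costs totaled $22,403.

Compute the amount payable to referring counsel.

$22,223.23

Fee base (net of costs): $247,475 − $22,403 = $225,072
First $36,500 at 33.5% = $12,227.50
Next $80,500 at 29.5% = $23,747.50
Next $48,000 at 25.5% = $12,240.00
Remaining $60,072 at 22.5% = $13,516.20
Fee: $12,227.50 + $23,747.50 + $12,240.00 + $13,516.20 = $61,731.20
Referral share: 36% of $61,731.20 = $22,223.23; lead counsel retains $61,731.20 − $22,223.23 = $39,507.97.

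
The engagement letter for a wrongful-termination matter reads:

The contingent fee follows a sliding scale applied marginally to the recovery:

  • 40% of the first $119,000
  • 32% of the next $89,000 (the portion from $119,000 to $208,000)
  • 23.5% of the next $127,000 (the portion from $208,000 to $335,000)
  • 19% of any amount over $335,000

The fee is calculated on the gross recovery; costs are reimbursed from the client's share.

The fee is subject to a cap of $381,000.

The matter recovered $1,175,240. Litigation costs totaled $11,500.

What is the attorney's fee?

Fee base is the gross recovery, $1,175,240; costs are reimbursed separately.
First $119,000 at 40% = $47,600.00
Next $89,000 at 32% = $28,480.00
Next $127,000 at 23.5% = $29,845.00
Remaining $840,240 at 19% = $159,645.60
Fee: $47,600.00 + $28,480.00 + $29,845.00 + $159,645.60 = $265,570.60
$265,570.60 is under the $381,000 cap.

$265,570.60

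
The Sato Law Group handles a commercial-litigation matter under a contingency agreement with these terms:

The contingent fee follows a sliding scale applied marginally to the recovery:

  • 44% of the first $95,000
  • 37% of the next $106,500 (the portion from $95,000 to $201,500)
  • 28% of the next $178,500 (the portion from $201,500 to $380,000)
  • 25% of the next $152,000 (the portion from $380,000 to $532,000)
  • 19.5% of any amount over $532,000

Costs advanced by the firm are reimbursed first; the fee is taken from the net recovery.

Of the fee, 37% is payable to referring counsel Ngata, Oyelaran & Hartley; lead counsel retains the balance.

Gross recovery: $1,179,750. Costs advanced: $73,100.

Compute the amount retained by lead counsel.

Fee base (net of costs): $1,179,750 − $73,100 = $1,106,650
First $95,000 at 44% = $41,800.00
Next $106,500 at 37% = $39,405.00
Next $178,500 at 28% = $49,980.00
Next $152,000 at 25% = $38,000.00
Remaining $574,650 at 19.5% = $112,056.75
Fee: $41,800.00 + $39,405.00 + $49,980.00 + $38,000.00 + $112,056.75 = $281,241.75
Referral share: 37% of $281,241.75 = $104,059.45; lead counsel retains $281,241.75 − $104,059.45 = $177,182.30.

$177,182.30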